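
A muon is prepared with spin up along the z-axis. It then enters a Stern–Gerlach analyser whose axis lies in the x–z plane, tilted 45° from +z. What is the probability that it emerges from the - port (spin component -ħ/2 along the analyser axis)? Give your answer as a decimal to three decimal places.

For spin-½, the probability of finding spin-up along an axis at angle θ to the initial spin direction is cos²(θ/2); spin-down is sin²(θ/2).
θ = 45°, so P = sin²(22.5°) ≈ 0.146.

0.146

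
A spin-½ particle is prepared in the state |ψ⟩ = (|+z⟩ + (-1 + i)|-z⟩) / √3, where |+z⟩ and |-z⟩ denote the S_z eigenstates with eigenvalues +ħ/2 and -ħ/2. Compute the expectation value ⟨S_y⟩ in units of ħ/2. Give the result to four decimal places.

⟨σ_y⟩ = 2 Im(a* b)/(|a|²+|b|²) with a = 1, b = (-1 + i).
a* b = (-1 + i), so ⟨σ_y⟩ = 2/3.
⟨S_y⟩ = (ħ/2)·⟨σ_y⟩.

0.6667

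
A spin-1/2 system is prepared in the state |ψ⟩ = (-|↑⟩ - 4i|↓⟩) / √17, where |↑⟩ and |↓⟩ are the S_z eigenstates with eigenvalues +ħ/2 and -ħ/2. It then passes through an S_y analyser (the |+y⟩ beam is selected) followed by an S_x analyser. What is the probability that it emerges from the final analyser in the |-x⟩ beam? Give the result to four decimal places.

0.3676

First analyser (S_y): P(|+y⟩) = |⟨+y|ψ⟩|² = 25/34.
After stage 1 the state is |+y⟩; P(|-x⟩) = |⟨-x|+y⟩|² = 1/2.
Joint probability = 25/34 × 1/2 = 0.3676.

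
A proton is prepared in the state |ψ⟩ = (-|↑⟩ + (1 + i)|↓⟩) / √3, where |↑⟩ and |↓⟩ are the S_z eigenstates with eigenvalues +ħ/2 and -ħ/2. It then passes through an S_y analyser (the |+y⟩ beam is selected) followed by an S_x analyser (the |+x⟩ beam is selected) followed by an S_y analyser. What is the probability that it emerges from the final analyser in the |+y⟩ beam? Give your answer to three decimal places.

First analyser (S_y): P(|+y⟩) = |⟨+y|ψ⟩|² = 1/6.
After stage 1 the state is |+y⟩; P(|+x⟩) = |⟨+x|+y⟩|² = 1/2.
After stage 2 the state is |+x⟩; P(|+y⟩) = |⟨+y|+x⟩|² = 1/2.
Joint probability = 1/6 × 1/2 × 1/2 = 0.042.

0.042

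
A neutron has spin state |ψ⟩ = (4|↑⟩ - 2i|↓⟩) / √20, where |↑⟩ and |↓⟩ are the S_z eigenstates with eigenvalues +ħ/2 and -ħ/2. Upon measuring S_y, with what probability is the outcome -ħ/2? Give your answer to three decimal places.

|-y⟩ = (|↑⟩ - i|↓⟩)/√2, so ⟨-y|ψ⟩ = (6) / (√2·√20).
P = |6|² / 40 = 36/40.

0.900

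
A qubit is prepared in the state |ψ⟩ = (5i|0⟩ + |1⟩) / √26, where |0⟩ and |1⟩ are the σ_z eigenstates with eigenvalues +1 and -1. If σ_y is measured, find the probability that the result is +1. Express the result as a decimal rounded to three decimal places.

0.308

|+y⟩ = (|0⟩ + i|1⟩)/√2, so ⟨+y|ψ⟩ = (4i) / (√2·√26).
P = |4i|² / 52 = 16/52.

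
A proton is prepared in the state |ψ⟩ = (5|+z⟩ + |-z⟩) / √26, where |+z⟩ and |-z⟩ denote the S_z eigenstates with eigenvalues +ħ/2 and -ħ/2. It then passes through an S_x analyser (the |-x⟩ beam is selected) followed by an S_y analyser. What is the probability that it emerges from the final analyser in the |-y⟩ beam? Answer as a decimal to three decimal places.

0.154

First analyser (S_x): P(|-x⟩) = |⟨-x|ψ⟩|² = 16/52.
After stage 1 the state is |-x⟩; P(|-y⟩) = |⟨-y|-x⟩|² = 1/2.
Joint probability = 16/52 × 1/2 = 0.154.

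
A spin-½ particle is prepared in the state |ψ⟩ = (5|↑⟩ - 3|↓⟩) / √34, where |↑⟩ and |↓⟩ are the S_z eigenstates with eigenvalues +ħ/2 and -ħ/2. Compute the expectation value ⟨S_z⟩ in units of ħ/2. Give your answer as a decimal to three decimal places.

0.471

⟨σ_z⟩ = |a|² - |b|² divided by |a|²+|b|², with a, b the |↑⟩, |↓⟩ amplitudes.
= (25 - 9)/34 = 16/34.
⟨S_z⟩ = (ħ/2)·⟨σ_z⟩.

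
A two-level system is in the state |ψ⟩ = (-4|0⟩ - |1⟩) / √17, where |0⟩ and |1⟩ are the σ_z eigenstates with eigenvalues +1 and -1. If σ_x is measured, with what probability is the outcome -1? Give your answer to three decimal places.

0.265

|-x⟩ = (|0⟩ - |1⟩)/√2, so ⟨-x|ψ⟩ = (-3) / (√2·√17).
P = |-3|² / 34 = 9/34.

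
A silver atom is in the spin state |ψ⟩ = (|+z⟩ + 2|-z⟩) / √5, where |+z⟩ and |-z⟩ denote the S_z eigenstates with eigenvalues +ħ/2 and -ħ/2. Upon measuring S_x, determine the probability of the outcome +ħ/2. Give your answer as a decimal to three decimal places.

0.900

|+x⟩ = (|+z⟩ + |-z⟩)/√2, so ⟨+x|ψ⟩ = (3) / (√2·√5).
P = |3|² / 10 = 9/10.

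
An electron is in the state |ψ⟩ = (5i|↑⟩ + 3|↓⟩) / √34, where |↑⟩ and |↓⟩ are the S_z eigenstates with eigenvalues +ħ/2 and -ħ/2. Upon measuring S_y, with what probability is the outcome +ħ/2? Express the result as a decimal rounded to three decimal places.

0.059

|+y⟩ = (|↑⟩ + i|↓⟩)/√2, so ⟨+y|ψ⟩ = (2i) / (√2·√34).
P = |2i|² / 68 = 4/68.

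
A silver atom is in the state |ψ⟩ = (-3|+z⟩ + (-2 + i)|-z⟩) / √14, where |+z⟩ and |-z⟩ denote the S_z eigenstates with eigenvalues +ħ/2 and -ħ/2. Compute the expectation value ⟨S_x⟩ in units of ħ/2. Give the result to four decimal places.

0.8571

⟨σ_x⟩ = 2 Re(a* b)/(|a|²+|b|²) with a = -3, b = (-2 + i).
a* b = (6 - 3i), so ⟨σ_x⟩ = 12/14.
⟨S_x⟩ = (ħ/2)·⟨σ_x⟩.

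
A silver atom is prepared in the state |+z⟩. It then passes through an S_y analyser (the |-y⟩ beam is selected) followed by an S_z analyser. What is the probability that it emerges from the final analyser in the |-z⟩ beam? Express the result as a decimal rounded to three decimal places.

0.250

First analyser (S_y): from |+z⟩, P(|-y⟩) = 1/2.
After stage 1 the state is |-y⟩; P(|-z⟩) = |⟨-z|-y⟩|² = 1/2.
Joint probability = 1/2 × 1/2 = 0.250.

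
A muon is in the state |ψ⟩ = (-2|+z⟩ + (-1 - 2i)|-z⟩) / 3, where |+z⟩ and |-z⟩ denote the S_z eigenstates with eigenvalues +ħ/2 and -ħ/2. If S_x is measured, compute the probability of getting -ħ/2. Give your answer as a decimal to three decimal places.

0.278

|-x⟩ = (|+z⟩ - |-z⟩)/√2, so ⟨-x|ψ⟩ = (-1 + 2i) / (√2·3).
P = |-1 + 2i|² / 18 = 5/18.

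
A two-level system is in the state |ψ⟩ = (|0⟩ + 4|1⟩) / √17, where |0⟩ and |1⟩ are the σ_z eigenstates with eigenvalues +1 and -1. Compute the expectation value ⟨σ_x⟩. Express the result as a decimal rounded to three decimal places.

0.471

⟨σ_x⟩ = 2 Re(a* b)/(|a|²+|b|²) with a = 1, b = 4.
a* b = 4, so ⟨σ_x⟩ = 8/17.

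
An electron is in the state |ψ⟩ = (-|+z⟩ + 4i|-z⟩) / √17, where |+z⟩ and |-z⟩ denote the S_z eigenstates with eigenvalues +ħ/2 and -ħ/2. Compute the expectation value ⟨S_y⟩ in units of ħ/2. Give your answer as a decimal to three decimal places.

-0.471

⟨σ_y⟩ = 2 Im(a* b)/(|a|²+|b|²) with a = -1, b = 4i.
a* b = -4i, so ⟨σ_y⟩ = -8/17.
⟨S_y⟩ = (ħ/2)·⟨σ_y⟩.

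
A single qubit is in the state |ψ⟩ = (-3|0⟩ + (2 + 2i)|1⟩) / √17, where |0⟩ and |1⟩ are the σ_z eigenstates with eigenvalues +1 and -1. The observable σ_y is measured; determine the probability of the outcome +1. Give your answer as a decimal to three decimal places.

0.147

|+y⟩ = (|0⟩ + i|1⟩)/√2, so ⟨+y|ψ⟩ = (-1 - 2i) / (√2·√17).
P = |-1 - 2i|² / 34 = 5/34.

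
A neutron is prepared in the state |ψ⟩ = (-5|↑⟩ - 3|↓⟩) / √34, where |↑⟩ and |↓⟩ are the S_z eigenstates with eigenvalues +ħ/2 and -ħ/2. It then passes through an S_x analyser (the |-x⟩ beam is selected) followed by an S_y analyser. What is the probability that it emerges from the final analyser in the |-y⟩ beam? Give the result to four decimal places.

0.0294

First analyser (S_x): P(|-x⟩) = |⟨-x|ψ⟩|² = 4/68.
After stage 1 the state is |-x⟩; P(|-y⟩) = |⟨-y|-x⟩|² = 1/2.
Joint probability = 4/68 × 1/2 = 0.0294.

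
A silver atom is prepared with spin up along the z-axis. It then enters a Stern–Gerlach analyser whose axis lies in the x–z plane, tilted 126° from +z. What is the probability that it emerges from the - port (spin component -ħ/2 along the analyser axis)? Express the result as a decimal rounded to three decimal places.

0.794

For spin-½, the probability of finding spin-up along an axis at angle θ to the initial spin direction is cos²(θ/2); spin-down is sin²(θ/2).
θ = 126°, so P = sin²(63°) ≈ 0.794.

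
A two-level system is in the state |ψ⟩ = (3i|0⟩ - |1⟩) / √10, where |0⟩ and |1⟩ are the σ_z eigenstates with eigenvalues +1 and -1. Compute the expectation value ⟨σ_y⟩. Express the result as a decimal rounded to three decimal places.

⟨σ_y⟩ = 2 Im(a* b)/(|a|²+|b|²) with a = 3i, b = -1.
a* b = 3i, so ⟨σ_y⟩ = 6/10.

0.600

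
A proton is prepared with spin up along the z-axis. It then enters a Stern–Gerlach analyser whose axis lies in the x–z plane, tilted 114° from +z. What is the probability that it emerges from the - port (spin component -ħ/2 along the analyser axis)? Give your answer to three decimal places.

For spin-½, the probability of finding spin-up along an axis at angle θ to the initial spin direction is cos²(θ/2); spin-down is sin²(θ/2).
θ = 114°, so P = sin²(57°) ≈ 0.703.

0.703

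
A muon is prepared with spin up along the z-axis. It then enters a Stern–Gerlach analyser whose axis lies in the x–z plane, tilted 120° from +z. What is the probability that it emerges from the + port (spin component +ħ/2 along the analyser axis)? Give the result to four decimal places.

0.2500

For spin-½, the probability of finding spin-up along an axis at angle θ to the initial spin direction is cos²(θ/2); spin-down is sin²(θ/2).
θ = 120°, so P = cos²(60°) ≈ 0.2500.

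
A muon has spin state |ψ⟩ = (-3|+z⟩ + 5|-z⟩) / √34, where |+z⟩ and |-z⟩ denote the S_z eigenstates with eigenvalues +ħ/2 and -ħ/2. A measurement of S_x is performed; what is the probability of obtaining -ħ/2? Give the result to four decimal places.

0.9412

|-x⟩ = (|+z⟩ - |-z⟩)/√2, so ⟨-x|ψ⟩ = (-8) / (√2·√34).
P = |-8|² / 68 = 64/68.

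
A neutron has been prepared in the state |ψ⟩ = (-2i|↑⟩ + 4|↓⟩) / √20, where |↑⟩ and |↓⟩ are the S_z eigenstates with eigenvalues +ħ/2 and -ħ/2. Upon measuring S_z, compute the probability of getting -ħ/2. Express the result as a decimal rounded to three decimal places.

The -ħ/2 outcome corresponds to |↓⟩. Its amplitude in |ψ⟩ is 4/√20.
P = |4|² / 20 = 16/20.

0.800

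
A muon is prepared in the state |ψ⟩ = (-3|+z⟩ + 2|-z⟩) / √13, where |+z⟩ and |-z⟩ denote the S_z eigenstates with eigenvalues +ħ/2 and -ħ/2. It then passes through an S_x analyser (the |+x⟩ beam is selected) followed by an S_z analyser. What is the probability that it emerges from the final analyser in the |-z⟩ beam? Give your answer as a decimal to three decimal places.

First analyser (S_x): P(|+x⟩) = |⟨+x|ψ⟩|² = 1/26.
After stage 1 the state is |+x⟩; P(|-z⟩) = |⟨-z|+x⟩|² = 1/2.
Joint probability = 1/26 × 1/2 = 0.019.

0.019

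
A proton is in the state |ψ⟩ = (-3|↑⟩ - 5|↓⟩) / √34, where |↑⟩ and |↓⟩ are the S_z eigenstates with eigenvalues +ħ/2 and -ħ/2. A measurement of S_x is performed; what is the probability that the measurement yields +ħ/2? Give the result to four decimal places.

|+x⟩ = (|↑⟩ + |↓⟩)/√2, so ⟨+x|ψ⟩ = (-8) / (√2·√34).
P = |-8|² / 68 = 64/68.

0.9412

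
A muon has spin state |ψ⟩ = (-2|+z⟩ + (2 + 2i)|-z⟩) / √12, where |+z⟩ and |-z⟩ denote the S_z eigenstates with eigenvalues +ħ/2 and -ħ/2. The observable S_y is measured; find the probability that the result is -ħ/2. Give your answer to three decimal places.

|-y⟩ = (|+z⟩ - i|-z⟩)/√2, so ⟨-y|ψ⟩ = (-4 + 2i) / (√2·√12).
P = |-4 + 2i|² / 24 = 20/24.

0.833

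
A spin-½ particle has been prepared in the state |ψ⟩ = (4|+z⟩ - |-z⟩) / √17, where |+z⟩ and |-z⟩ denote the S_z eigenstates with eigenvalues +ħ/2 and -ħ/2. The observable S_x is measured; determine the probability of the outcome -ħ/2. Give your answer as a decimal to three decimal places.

0.735

|-x⟩ = (|+z⟩ - |-z⟩)/√2, so ⟨-x|ψ⟩ = (5) / (√2·√17).
P = |5|² / 34 = 25/34.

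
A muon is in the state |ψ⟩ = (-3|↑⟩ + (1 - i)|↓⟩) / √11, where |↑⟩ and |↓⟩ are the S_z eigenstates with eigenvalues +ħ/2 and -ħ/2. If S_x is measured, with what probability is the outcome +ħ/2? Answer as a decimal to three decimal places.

0.227

|+x⟩ = (|↑⟩ + |↓⟩)/√2, so ⟨+x|ψ⟩ = (-2 - i) / (√2·√11).
P = |-2 - i|² / 22 = 5/22.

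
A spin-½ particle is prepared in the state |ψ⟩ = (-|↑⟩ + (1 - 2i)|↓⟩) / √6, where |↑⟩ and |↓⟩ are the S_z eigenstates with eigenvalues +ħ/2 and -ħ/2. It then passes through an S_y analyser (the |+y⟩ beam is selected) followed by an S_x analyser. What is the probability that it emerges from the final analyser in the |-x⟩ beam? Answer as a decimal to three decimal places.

0.417

First analyser (S_y): P(|+y⟩) = |⟨+y|ψ⟩|² = 10/12.
After stage 1 the state is |+y⟩; P(|-x⟩) = |⟨-x|+y⟩|² = 1/2.
Joint probability = 10/12 × 1/2 = 0.417.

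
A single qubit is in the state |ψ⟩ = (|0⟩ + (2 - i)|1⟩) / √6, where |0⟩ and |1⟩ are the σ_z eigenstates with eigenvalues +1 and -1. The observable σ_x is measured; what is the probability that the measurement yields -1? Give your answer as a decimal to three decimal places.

0.167

|-x⟩ = (|0⟩ - |1⟩)/√2, so ⟨-x|ψ⟩ = (-1 + i) / (√2·√6).
P = |-1 + i|² / 12 = 2/12.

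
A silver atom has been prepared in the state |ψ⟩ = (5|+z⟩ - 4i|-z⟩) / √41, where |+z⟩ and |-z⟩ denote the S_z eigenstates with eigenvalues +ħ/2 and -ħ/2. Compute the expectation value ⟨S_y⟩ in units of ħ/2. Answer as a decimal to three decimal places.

-0.976

⟨σ_y⟩ = 2 Im(a* b)/(|a|²+|b|²) with a = 5, b = -4i.
a* b = -20i, so ⟨σ_y⟩ = -40/41.
⟨S_y⟩ = (ħ/2)·⟨σ_y⟩.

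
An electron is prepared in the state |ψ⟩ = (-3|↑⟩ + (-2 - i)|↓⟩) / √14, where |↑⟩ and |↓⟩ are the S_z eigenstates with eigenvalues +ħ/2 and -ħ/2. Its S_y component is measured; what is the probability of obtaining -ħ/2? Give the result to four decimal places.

|-y⟩ = (|↑⟩ - i|↓⟩)/√2, so ⟨-y|ψ⟩ = (-2 - 2i) / (√2·√14).
P = |-2 - 2i|² / 28 = 8/28.

0.2857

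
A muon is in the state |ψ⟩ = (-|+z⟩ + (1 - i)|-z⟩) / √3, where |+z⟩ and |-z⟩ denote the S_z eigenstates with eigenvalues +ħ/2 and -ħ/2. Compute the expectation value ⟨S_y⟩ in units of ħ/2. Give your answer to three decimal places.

⟨σ_y⟩ = 2 Im(a* b)/(|a|²+|b|²) with a = -1, b = (1 - i).
a* b = (-1 + i), so ⟨σ_y⟩ = 2/3.
⟨S_y⟩ = (ħ/2)·⟨σ_y⟩.

0.667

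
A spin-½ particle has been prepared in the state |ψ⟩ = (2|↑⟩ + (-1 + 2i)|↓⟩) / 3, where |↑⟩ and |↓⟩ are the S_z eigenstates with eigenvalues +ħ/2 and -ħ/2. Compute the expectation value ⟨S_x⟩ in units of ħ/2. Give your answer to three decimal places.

⟨σ_x⟩ = 2 Re(a* b)/(|a|²+|b|²) with a = 2, b = (-1 + 2i).
a* b = (-2 + 4i), so ⟨σ_x⟩ = -4/9.
⟨S_x⟩ = (ħ/2)·⟨σ_x⟩.

-0.444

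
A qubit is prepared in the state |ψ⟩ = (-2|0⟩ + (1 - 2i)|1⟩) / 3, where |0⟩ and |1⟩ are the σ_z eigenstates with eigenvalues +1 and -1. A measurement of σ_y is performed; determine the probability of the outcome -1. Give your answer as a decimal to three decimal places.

|-y⟩ = (|0⟩ - i|1⟩)/√2, so ⟨-y|ψ⟩ = (i) / (√2·3).
P = |i|² / 18 = 1/18.

0.056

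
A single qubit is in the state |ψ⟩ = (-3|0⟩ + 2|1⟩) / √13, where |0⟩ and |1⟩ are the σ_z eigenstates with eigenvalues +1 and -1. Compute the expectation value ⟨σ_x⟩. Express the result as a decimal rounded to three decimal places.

⟨σ_x⟩ = 2 Re(a* b)/(|a|²+|b|²) with a = -3, b = 2.
a* b = -6, so ⟨σ_x⟩ = -12/13.

-0.923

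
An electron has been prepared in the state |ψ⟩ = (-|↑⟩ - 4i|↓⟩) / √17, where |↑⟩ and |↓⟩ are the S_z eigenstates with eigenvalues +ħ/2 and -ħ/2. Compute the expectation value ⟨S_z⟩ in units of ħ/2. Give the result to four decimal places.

-0.8824

⟨σ_z⟩ = |a|² - |b|² divided by |a|²+|b|², with a, b the |↑⟩, |↓⟩ amplitudes.
= (1 - 16)/17 = -15/17.
⟨S_z⟩ = (ħ/2)·⟨σ_z⟩.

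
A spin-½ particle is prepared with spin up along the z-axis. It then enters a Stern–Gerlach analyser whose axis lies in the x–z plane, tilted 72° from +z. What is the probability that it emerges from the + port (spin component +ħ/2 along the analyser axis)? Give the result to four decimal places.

For spin-½, the probability of finding spin-up along an axis at angle θ to the initial spin direction is cos²(θ/2); spin-down is sin²(θ/2).
θ = 72°, so P = cos²(36°) ≈ 0.6545.

0.6545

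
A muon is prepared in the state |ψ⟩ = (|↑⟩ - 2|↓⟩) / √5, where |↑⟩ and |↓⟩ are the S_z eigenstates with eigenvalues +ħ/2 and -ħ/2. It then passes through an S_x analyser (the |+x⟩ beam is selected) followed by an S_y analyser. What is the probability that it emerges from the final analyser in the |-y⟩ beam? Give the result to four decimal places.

0.0500

First analyser (S_x): P(|+x⟩) = |⟨+x|ψ⟩|² = 1/10.
After stage 1 the state is |+x⟩; P(|-y⟩) = |⟨-y|+x⟩|² = 1/2.
Joint probability = 1/10 × 1/2 = 0.0500.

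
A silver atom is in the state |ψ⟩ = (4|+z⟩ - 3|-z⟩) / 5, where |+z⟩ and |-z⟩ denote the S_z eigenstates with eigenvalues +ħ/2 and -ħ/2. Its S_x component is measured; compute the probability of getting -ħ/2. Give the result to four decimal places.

0.9800

|-x⟩ = (|+z⟩ - |-z⟩)/√2, so ⟨-x|ψ⟩ = (7) / (√2·5).
P = |7|² / 50 = 49/50.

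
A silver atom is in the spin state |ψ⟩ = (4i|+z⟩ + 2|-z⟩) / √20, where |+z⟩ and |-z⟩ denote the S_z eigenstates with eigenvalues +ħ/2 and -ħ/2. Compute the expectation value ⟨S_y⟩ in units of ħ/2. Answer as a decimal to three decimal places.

⟨σ_y⟩ = 2 Im(a* b)/(|a|²+|b|²) with a = 4i, b = 2.
a* b = -8i, so ⟨σ_y⟩ = -16/20.
⟨S_y⟩ = (ħ/2)·⟨σ_y⟩.

-0.800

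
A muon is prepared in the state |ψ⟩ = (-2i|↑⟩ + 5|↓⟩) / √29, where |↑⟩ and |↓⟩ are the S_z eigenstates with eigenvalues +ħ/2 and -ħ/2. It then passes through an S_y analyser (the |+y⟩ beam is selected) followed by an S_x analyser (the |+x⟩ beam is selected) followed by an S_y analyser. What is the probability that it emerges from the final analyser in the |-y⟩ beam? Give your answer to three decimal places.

0.211

First analyser (S_y): P(|+y⟩) = |⟨+y|ψ⟩|² = 49/58.
After stage 1 the state is |+y⟩; P(|+x⟩) = |⟨+x|+y⟩|² = 1/2.
After stage 2 the state is |+x⟩; P(|-y⟩) = |⟨-y|+x⟩|² = 1/2.
Joint probability = 49/58 × 1/2 × 1/2 = 0.211.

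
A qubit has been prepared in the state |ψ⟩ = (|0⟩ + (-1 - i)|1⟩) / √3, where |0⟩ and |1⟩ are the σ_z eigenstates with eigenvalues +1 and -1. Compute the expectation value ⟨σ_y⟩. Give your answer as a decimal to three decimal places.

⟨σ_y⟩ = 2 Im(a* b)/(|a|²+|b|²) with a = 1, b = (-1 - i).
a* b = (-1 - i), so ⟨σ_y⟩ = -2/3.

-0.667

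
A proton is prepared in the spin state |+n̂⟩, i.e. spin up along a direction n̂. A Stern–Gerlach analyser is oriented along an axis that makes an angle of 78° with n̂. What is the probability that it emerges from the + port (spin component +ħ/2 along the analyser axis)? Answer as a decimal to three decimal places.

0.604

For spin-½, the probability of finding spin-up along an axis at angle θ to the initial spin direction is cos²(θ/2); spin-down is sin²(θ/2).
θ = 78°, so P = cos²(39°) ≈ 0.604.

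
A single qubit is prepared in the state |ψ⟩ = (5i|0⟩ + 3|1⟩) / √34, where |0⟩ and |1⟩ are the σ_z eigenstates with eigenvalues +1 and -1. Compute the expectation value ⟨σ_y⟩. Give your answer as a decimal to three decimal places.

-0.882

⟨σ_y⟩ = 2 Im(a* b)/(|a|²+|b|²) with a = 5i, b = 3.
a* b = -15i, so ⟨σ_y⟩ = -30/34.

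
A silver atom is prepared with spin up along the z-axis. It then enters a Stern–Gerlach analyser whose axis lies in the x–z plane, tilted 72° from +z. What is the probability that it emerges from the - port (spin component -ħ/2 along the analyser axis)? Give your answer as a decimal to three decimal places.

0.345

For spin-½, the probability of finding spin-up along an axis at angle θ to the initial spin direction is cos²(θ/2); spin-down is sin²(θ/2).
θ = 72°, so P = sin²(36°) ≈ 0.345.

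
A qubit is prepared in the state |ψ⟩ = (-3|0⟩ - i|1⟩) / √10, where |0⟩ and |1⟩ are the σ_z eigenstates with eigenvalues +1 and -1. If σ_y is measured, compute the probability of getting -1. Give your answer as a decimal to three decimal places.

|-y⟩ = (|0⟩ - i|1⟩)/√2, so ⟨-y|ψ⟩ = (-2) / (√2·√10).
P = |-2|² / 20 = 4/20.

0.200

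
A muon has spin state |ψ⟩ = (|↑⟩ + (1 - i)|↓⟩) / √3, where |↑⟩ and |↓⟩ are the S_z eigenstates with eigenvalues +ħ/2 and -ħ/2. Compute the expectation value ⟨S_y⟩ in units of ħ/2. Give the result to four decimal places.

⟨σ_y⟩ = 2 Im(a* b)/(|a|²+|b|²) with a = 1, b = (1 - i).
a* b = (1 - i), so ⟨σ_y⟩ = -2/3.
⟨S_y⟩ = (ħ/2)·⟨σ_y⟩.

-0.6667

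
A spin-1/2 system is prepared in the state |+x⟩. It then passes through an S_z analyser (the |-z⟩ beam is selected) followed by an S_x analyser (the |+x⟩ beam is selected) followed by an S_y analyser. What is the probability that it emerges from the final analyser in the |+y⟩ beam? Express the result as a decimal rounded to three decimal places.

0.125

First analyser (S_z): from |+x⟩, P(|-z⟩) = 1/2.
After stage 1 the state is |-z⟩; P(|+x⟩) = |⟨+x|-z⟩|² = 1/2.
After stage 2 the state is |+x⟩; P(|+y⟩) = |⟨+y|+x⟩|² = 1/2.
Joint probability = 1/2 × 1/2 × 1/2 = 0.125.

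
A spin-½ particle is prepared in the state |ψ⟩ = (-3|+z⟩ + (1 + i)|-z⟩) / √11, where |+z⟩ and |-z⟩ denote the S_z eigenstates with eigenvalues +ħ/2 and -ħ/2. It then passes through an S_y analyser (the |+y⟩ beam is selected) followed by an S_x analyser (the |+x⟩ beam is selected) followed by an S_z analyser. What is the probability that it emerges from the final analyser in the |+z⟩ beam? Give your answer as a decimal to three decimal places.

First analyser (S_y): P(|+y⟩) = |⟨+y|ψ⟩|² = 5/22.
After stage 1 the state is |+y⟩; P(|+x⟩) = |⟨+x|+y⟩|² = 1/2.
After stage 2 the state is |+x⟩; P(|+z⟩) = |⟨+z|+x⟩|² = 1/2.
Joint probability = 5/22 × 1/2 × 1/2 = 0.057.

0.057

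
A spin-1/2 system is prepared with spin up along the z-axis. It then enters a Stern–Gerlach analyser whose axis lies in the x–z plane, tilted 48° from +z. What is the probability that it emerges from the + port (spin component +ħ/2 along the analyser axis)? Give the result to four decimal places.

0.8346

For spin-½, the probability of finding spin-up along an axis at angle θ to the initial spin direction is cos²(θ/2); spin-down is sin²(θ/2).
θ = 48°, so P = cos²(24°) ≈ 0.8346.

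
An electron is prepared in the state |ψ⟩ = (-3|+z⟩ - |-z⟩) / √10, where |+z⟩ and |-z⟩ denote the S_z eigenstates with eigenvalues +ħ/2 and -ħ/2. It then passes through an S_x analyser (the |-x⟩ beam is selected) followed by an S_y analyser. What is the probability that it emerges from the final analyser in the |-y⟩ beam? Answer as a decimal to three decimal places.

First analyser (S_x): P(|-x⟩) = |⟨-x|ψ⟩|² = 4/20.
After stage 1 the state is |-x⟩; P(|-y⟩) = |⟨-y|-x⟩|² = 1/2.
Joint probability = 4/20 × 1/2 = 0.100.

0.100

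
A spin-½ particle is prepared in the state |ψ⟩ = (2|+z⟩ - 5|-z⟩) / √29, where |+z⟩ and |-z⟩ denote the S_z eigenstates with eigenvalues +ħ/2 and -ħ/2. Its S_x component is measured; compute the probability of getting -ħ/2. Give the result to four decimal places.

|-x⟩ = (|+z⟩ - |-z⟩)/√2, so ⟨-x|ψ⟩ = (7) / (√2·√29).
P = |7|² / 58 = 49/58.

0.8448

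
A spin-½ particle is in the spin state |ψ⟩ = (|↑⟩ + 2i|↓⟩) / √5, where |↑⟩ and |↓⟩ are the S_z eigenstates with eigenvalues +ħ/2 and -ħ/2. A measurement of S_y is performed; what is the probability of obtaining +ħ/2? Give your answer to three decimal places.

|+y⟩ = (|↑⟩ + i|↓⟩)/√2, so ⟨+y|ψ⟩ = (3) / (√2·√5).
P = |3|² / 10 = 9/10.

0.900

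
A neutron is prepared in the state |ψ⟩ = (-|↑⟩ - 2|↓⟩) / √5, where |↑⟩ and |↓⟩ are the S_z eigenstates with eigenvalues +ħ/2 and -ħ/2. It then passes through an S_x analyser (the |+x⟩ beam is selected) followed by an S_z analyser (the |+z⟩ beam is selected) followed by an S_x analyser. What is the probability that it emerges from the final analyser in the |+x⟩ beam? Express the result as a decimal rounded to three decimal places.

0.225

First analyser (S_x): P(|+x⟩) = |⟨+x|ψ⟩|² = 9/10.
After stage 1 the state is |+x⟩; P(|+z⟩) = |⟨+z|+x⟩|² = 1/2.
After stage 2 the state is |+z⟩; P(|+x⟩) = |⟨+x|+z⟩|² = 1/2.
Joint probability = 9/10 × 1/2 × 1/2 = 0.225.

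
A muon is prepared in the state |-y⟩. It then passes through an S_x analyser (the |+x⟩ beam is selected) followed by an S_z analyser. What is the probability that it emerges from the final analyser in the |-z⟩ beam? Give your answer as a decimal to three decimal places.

First analyser (S_x): from |-y⟩, P(|+x⟩) = 1/2.
After stage 1 the state is |+x⟩; P(|-z⟩) = |⟨-z|+x⟩|² = 1/2.
Joint probability = 1/2 × 1/2 = 0.250.

0.250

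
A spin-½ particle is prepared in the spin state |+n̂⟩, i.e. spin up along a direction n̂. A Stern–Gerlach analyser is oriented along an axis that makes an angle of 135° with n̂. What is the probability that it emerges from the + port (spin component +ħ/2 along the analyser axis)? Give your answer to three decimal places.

0.146

For spin-½, the probability of finding spin-up along an axis at angle θ to the initial spin direction is cos²(θ/2); spin-down is sin²(θ/2).
θ = 135°, so P = cos²(67.5°) ≈ 0.146.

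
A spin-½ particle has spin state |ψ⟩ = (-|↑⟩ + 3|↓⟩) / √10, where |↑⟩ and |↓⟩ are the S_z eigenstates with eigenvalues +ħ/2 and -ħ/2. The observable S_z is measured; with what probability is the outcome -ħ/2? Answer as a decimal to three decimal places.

The -ħ/2 outcome corresponds to |↓⟩. Its amplitude in |ψ⟩ is 3/√10.
P = |3|² / 10 = 9/10.

0.900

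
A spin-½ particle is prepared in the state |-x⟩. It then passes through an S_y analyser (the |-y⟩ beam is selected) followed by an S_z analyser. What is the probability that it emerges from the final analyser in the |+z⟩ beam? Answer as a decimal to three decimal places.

First analyser (S_y): from |-x⟩, P(|-y⟩) = 1/2.
After stage 1 the state is |-y⟩; P(|+z⟩) = |⟨+z|-y⟩|² = 1/2.
Joint probability = 1/2 × 1/2 = 0.250.

0.250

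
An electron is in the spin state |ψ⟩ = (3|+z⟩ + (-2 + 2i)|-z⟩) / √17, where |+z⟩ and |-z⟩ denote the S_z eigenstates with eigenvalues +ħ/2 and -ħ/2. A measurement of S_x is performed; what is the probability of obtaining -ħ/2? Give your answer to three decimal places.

0.853

|-x⟩ = (|+z⟩ - |-z⟩)/√2, so ⟨-x|ψ⟩ = (5 - 2i) / (√2·√17).
P = |5 - 2i|² / 34 = 29/34.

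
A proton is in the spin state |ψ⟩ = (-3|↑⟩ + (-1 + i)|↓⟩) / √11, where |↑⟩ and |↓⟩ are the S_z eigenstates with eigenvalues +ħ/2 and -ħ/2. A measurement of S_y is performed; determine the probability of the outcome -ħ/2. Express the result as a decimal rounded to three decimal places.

|-y⟩ = (|↑⟩ - i|↓⟩)/√2, so ⟨-y|ψ⟩ = (-4 - i) / (√2·√11).
P = |-4 - i|² / 22 = 17/22.

0.773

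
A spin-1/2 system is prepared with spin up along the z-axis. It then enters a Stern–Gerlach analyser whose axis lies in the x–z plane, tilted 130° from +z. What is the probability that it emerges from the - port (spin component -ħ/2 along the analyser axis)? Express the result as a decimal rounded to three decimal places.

0.821

For spin-½, the probability of finding spin-up along an axis at angle θ to the initial spin direction is cos²(θ/2); spin-down is sin²(θ/2).
θ = 130°, so P = sin²(65°) ≈ 0.821.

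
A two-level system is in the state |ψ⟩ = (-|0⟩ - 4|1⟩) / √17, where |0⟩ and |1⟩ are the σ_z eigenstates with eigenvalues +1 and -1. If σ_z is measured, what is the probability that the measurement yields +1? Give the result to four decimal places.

0.0588

The +1 outcome corresponds to |0⟩. Its amplitude in |ψ⟩ is -1/√17.
P = |-1|² / 17 = 1/17.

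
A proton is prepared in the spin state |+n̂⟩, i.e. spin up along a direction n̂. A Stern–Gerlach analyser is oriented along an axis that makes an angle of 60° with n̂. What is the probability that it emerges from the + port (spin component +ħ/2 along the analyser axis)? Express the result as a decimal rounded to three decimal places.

0.750

For spin-½, the probability of finding spin-up along an axis at angle θ to the initial spin direction is cos²(θ/2); spin-down is sin²(θ/2).
θ = 60°, so P = cos²(30°) ≈ 0.750.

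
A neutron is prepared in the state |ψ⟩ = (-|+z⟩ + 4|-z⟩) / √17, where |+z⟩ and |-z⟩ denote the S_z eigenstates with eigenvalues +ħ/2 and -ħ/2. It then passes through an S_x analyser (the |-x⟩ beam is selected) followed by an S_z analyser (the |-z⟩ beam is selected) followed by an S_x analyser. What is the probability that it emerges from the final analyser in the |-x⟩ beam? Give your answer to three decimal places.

First analyser (S_x): P(|-x⟩) = |⟨-x|ψ⟩|² = 25/34.
After stage 1 the state is |-x⟩; P(|-z⟩) = |⟨-z|-x⟩|² = 1/2.
After stage 2 the state is |-z⟩; P(|-x⟩) = |⟨-x|-z⟩|² = 1/2.
Joint probability = 25/34 × 1/2 × 1/2 = 0.184.

0.184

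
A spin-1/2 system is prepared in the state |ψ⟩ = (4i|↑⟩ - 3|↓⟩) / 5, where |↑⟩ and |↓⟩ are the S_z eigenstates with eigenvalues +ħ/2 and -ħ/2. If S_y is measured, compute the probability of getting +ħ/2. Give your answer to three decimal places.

0.980

|+y⟩ = (|↑⟩ + i|↓⟩)/√2, so ⟨+y|ψ⟩ = (7i) / (√2·5).
P = |7i|² / 50 = 49/50.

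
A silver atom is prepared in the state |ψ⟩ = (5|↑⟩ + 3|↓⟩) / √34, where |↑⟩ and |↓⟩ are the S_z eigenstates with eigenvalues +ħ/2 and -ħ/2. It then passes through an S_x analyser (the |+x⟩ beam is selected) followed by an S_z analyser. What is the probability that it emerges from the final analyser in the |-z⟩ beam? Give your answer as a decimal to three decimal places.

0.471

First analyser (S_x): P(|+x⟩) = |⟨+x|ψ⟩|² = 64/68.
After stage 1 the state is |+x⟩; P(|-z⟩) = |⟨-z|+x⟩|² = 1/2.
Joint probability = 64/68 × 1/2 = 0.471.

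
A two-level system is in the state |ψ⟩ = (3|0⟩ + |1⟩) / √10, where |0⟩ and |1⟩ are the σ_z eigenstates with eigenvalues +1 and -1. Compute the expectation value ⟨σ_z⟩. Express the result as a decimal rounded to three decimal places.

⟨σ_z⟩ = |a|² - |b|² divided by |a|²+|b|², with a, b the |0⟩, |1⟩ amplitudes.
= (9 - 1)/10 = 8/10.

0.800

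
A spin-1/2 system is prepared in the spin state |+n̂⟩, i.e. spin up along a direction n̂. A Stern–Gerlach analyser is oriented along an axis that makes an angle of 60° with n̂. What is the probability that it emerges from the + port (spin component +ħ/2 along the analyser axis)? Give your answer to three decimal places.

0.750

For spin-½, the probability of finding spin-up along an axis at angle θ to the initial spin direction is cos²(θ/2); spin-down is sin²(θ/2).
θ = 60°, so P = cos²(30°) ≈ 0.750.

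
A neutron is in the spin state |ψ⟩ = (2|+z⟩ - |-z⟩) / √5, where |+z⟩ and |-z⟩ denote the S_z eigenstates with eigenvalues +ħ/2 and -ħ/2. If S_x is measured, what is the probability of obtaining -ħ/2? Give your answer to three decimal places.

0.900

|-x⟩ = (|+z⟩ - |-z⟩)/√2, so ⟨-x|ψ⟩ = (3) / (√2·√5).
P = |3|² / 10 = 9/10.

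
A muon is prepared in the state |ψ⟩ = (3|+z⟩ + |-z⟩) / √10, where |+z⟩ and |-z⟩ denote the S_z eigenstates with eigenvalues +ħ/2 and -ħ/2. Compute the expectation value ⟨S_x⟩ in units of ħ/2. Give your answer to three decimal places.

0.600

⟨σ_x⟩ = 2 Re(a* b)/(|a|²+|b|²) with a = 3, b = 1.
a* b = 3, so ⟨σ_x⟩ = 6/10.
⟨S_x⟩ = (ħ/2)·⟨σ_x⟩.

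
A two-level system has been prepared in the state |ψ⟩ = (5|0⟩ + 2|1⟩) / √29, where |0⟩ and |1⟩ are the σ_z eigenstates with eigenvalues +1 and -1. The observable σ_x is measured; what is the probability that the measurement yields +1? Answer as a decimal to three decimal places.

0.845

|+x⟩ = (|0⟩ + |1⟩)/√2, so ⟨+x|ψ⟩ = (7) / (√2·√29).
P = |7|² / 58 = 49/58.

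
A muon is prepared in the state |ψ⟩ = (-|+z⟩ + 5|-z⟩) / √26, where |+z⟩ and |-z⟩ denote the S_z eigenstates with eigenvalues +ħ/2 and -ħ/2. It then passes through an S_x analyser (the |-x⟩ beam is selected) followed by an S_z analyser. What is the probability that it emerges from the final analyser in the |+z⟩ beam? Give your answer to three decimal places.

First analyser (S_x): P(|-x⟩) = |⟨-x|ψ⟩|² = 36/52.
After stage 1 the state is |-x⟩; P(|+z⟩) = |⟨+z|-x⟩|² = 1/2.
Joint probability = 36/52 × 1/2 = 0.346.

0.346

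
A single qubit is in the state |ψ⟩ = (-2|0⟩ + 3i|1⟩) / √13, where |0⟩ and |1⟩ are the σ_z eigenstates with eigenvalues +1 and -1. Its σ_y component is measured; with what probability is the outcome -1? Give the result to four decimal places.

0.9615

|-y⟩ = (|0⟩ - i|1⟩)/√2, so ⟨-y|ψ⟩ = (-5) / (√2·√13).
P = |-5|² / 26 = 25/26.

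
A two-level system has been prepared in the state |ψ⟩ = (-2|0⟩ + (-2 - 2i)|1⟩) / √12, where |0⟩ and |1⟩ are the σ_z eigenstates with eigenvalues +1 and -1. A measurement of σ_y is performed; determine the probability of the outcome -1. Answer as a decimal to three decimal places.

0.167

|-y⟩ = (|0⟩ - i|1⟩)/√2, so ⟨-y|ψ⟩ = (-2i) / (√2·√12).
P = |-2i|² / 24 = 4/24.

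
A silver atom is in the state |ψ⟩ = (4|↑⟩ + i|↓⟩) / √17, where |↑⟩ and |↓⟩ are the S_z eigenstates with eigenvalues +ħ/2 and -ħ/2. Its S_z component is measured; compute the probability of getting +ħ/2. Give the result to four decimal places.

The +ħ/2 outcome corresponds to |↑⟩. Its amplitude in |ψ⟩ is 4/√17.
P = |4|² / 17 = 16/17.

0.9412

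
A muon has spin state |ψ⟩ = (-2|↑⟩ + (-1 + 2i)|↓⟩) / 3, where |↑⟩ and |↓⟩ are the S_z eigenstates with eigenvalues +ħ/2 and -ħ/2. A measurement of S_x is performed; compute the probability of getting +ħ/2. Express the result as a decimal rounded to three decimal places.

|+x⟩ = (|↑⟩ + |↓⟩)/√2, so ⟨+x|ψ⟩ = (-3 + 2i) / (√2·3).
P = |-3 + 2i|² / 18 = 13/18.

0.722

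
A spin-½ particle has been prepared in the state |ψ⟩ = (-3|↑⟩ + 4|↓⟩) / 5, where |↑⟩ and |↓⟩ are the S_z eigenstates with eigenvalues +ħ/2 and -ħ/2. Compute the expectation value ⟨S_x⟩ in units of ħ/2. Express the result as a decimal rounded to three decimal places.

⟨σ_x⟩ = 2 Re(a* b)/(|a|²+|b|²) with a = -3, b = 4.
a* b = -12, so ⟨σ_x⟩ = -24/25.
⟨S_x⟩ = (ħ/2)·⟨σ_x⟩.

-0.960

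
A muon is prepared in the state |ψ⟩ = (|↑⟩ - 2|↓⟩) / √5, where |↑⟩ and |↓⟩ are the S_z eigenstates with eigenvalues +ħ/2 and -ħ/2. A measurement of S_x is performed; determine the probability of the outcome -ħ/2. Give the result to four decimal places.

0.9000

|-x⟩ = (|↑⟩ - |↓⟩)/√2, so ⟨-x|ψ⟩ = (3) / (√2·√5).
P = |3|² / 10 = 9/10.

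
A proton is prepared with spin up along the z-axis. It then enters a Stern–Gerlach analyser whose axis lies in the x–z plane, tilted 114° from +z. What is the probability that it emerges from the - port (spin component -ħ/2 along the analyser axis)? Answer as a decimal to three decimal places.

For spin-½, the probability of finding spin-up along an axis at angle θ to the initial spin direction is cos²(θ/2); spin-down is sin²(θ/2).
θ = 114°, so P = sin²(57°) ≈ 0.703.

0.703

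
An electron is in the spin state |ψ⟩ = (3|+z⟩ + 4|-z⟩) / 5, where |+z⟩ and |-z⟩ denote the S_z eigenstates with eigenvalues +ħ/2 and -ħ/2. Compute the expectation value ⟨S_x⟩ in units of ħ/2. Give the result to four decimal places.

⟨σ_x⟩ = 2 Re(a* b)/(|a|²+|b|²) with a = 3, b = 4.
a* b = 12, so ⟨σ_x⟩ = 24/25.
⟨S_x⟩ = (ħ/2)·⟨σ_x⟩.

0.9600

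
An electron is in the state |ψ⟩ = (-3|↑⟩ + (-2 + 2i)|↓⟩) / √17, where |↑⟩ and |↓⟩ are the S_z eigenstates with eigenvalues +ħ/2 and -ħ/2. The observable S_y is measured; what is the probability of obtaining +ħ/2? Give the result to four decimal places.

|+y⟩ = (|↑⟩ + i|↓⟩)/√2, so ⟨+y|ψ⟩ = (-1 + 2i) / (√2·√17).
P = |-1 + 2i|² / 34 = 5/34.

0.1471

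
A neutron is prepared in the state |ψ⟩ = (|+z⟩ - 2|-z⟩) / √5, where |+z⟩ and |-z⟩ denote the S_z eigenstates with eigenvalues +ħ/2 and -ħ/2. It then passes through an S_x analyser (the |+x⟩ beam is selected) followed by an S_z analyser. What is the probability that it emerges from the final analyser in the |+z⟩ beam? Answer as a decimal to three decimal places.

First analyser (S_x): P(|+x⟩) = |⟨+x|ψ⟩|² = 1/10.
After stage 1 the state is |+x⟩; P(|+z⟩) = |⟨+z|+x⟩|² = 1/2.
Joint probability = 1/10 × 1/2 = 0.050.

0.050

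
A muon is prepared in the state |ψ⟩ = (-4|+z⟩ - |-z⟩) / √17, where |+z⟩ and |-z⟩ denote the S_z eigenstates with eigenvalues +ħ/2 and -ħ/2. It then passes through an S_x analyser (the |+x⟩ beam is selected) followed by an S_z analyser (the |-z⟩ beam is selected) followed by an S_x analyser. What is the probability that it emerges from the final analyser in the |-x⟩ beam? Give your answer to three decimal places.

0.184

First analyser (S_x): P(|+x⟩) = |⟨+x|ψ⟩|² = 25/34.
After stage 1 the state is |+x⟩; P(|-z⟩) = |⟨-z|+x⟩|² = 1/2.
After stage 2 the state is |-z⟩; P(|-x⟩) = |⟨-x|-z⟩|² = 1/2.
Joint probability = 25/34 × 1/2 × 1/2 = 0.184.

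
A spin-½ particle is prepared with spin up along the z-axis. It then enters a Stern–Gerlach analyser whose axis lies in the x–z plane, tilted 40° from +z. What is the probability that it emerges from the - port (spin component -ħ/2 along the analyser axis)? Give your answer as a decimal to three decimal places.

0.117

For spin-½, the probability of finding spin-up along an axis at angle θ to the initial spin direction is cos²(θ/2); spin-down is sin²(θ/2).
θ = 40°, so P = sin²(20°) ≈ 0.117.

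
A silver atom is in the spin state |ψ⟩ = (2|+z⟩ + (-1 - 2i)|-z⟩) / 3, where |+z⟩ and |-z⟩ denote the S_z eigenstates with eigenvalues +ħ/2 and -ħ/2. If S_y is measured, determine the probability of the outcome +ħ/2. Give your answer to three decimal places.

|+y⟩ = (|+z⟩ + i|-z⟩)/√2, so ⟨+y|ψ⟩ = (i) / (√2·3).
P = |i|² / 18 = 1/18.

0.056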